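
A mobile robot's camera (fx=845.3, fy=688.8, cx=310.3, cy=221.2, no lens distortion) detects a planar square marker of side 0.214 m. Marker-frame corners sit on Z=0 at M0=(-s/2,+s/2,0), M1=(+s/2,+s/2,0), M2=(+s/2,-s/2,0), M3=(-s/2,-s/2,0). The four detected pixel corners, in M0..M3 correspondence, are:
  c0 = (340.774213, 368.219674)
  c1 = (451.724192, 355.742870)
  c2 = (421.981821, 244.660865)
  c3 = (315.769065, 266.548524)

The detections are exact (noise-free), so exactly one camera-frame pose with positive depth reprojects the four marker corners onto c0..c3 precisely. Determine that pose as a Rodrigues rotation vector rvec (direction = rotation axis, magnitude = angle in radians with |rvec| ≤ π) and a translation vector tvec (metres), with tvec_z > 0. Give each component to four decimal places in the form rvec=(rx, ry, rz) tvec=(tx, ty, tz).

Intrinsics K: fx=845.3, fy=688.8, cx=310.3, cy=221.2
Marker side s = 0.214 m; corners in marker frame (Z=0):
  M0 = (-0.1070, +0.1070, 0)
  M1 = (+0.1070, +0.1070, 0)
  M2 = (+0.1070, -0.1070, 0)
  M3 = (-0.1070, -0.1070, 0)
Detected image corners:
  c0 = (340.774213, 368.219674) px
  c1 = (451.724192, 355.742870) px
  c2 = (421.981821, 244.660865) px
  c3 = (315.769065, 266.548524) px
Planar DLT: solve 8×8 A·h = b for H (H[2,2]=1):
  H  [+343.20856 +90.77566 +379.93077]
  H  [-212.94659 +466.51020 +308.64228]
  H  [-0.42887 -0.09575 +1.00000]
B = K⁻¹H; ‖b₁‖=0.728554, ‖b₂‖=0.728554; λ = 2/(‖b₁‖+‖b₂‖) = 1.372582, sign → tz>0 ⇒ λ=+1.372582
r₁ = λ·B[:,0] = (+0.77338,-0.23530,-0.58865); r₂ = λ·B[:,1] = (+0.19565,+0.97183,-0.13143)
r₃ = r₁×r₂ = (+0.60299,-0.01352,+0.79763); SVD([r₁ r₂ r₃]) → R = UVᵀ:
  R  [+0.77338 +0.19565 +0.60299]
  R  [-0.23530 +0.97183 -0.01352]
  R  [-0.58865 -0.13143 +0.79763]
t = (+0.11307, +0.17425, +1.37258) m
tr R = 2.542842; θ = arccos((tr R − 1)/2) = 0.689725 rad = 39.518°
axis k = ((R−Rᵀ)₃₂, (R−Rᵀ)₁₃, (R−Rᵀ)₂₁) / (2 sinθ) = (-0.092645, +0.936350, -0.338623)
rvec = θ·k = (-0.063900, +0.645824, -0.233557)

rvec=(-0.0639, 0.6458, -0.2336) tvec=(0.1131, 0.1742, 1.3726)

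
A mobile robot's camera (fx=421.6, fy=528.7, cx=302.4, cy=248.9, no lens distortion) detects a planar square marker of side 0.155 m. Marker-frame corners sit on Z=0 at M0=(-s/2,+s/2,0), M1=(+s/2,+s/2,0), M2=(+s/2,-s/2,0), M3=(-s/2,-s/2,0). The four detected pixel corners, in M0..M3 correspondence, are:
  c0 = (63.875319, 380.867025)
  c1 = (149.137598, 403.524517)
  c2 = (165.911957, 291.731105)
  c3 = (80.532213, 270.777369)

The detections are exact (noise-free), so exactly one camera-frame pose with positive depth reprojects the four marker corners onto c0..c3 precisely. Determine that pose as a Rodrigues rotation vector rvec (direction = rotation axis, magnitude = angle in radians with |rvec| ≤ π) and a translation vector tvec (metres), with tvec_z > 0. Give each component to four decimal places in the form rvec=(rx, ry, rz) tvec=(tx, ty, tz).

rvec=(-0.0138, 0.0698, 0.1834) tvec=(-0.3240, 0.1206, 0.7272)

Intrinsics K: fx=421.6, fy=528.7, cx=302.4, cy=248.9
Marker side s = 0.155 m; corners in marker frame (Z=0):
  M0 = (-0.0775, +0.0775, 0)
  M1 = (+0.0775, +0.0775, 0)
  M2 = (+0.0775, -0.0775, 0)
  M3 = (-0.0775, -0.0775, 0)
Detected image corners:
  c0 = (63.875319, 380.867025) px
  c1 = (149.137598, 403.524517) px
  c2 = (165.911957, 291.731105) px
  c3 = (80.532213, 270.777369) px
Planar DLT: solve 8×8 A·h = b for H (H[2,2]=1):
  H  [+539.30669 -109.00444 +114.54985]
  H  [+107.98569 +712.29662 +336.59938]
  H  [-0.09709 -0.01014 +1.00000]
B = K⁻¹H; ‖b₁‖=1.375223, ‖b₂‖=1.375223; λ = 2/(‖b₁‖+‖b₂‖) = 0.727155, sign → tz>0 ⇒ λ=+0.727155
r₁ = λ·B[:,0] = (+0.98081,+0.18175,-0.07060); r₂ = λ·B[:,1] = (-0.18272,+0.98314,-0.00737)
r₃ = r₁×r₂ = (+0.06807,+0.02013,+0.99748); SVD([r₁ r₂ r₃]) → R = UVᵀ:
  R  [+0.98081 -0.18272 +0.06807]
  R  [+0.18175 +0.98314 +0.02013]
  R  [-0.07060 -0.00737 +0.99748]
t = (-0.32399, +0.12062, +0.72715) m
tr R = 2.961422; θ = arccos((tr R − 1)/2) = 0.196730 rad = 11.272°
axis k = ((R−Rᵀ)₃₂, (R−Rᵀ)₁₃, (R−Rᵀ)₂₁) / (2 sinθ) = (-0.070351, +0.354703, +0.932328)
rvec = θ·k = (-0.013840, +0.069781, +0.183417)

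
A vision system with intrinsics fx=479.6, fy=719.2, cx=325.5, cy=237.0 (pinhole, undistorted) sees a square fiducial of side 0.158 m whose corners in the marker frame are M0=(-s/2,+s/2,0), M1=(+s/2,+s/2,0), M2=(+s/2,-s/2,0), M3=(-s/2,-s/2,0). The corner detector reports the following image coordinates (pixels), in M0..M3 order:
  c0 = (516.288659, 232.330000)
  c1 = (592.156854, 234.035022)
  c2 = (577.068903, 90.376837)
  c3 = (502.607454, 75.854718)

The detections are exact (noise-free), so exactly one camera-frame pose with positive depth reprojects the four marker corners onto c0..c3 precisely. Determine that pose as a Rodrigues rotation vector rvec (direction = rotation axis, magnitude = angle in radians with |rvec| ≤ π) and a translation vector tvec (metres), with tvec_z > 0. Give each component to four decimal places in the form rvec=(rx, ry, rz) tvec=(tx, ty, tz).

Intrinsics K: fx=479.6, fy=719.2, cx=325.5, cy=237.0
Marker side s = 0.158 m; corners in marker frame (Z=0):
  M0 = (-0.0790, +0.0790, 0)
  M1 = (+0.0790, +0.0790, 0)
  M2 = (+0.0790, -0.0790, 0)
  M3 = (-0.0790, -0.0790, 0)
Detected image corners:
  c0 = (516.288659, 232.330000) px
  c1 = (592.156854, 234.035022) px
  c2 = (577.068903, 90.376837) px
  c3 = (502.607454, 75.854718) px
Planar DLT: solve 8×8 A·h = b for H (H[2,2]=1):
  H  [+777.98515 -31.42052 +548.54400]
  H  [+139.47735 +912.55790 +156.99716]
  H  [+0.55269 -0.22422 +1.00000]
B = K⁻¹H; ‖b₁‖=1.364088, ‖b₂‖=1.364088; λ = 2/(‖b₁‖+‖b₂‖) = 0.733090, sign → tz>0 ⇒ λ=+0.733090
r₁ = λ·B[:,0] = (+0.91420,+0.00865,+0.40517); r₂ = λ·B[:,1] = (+0.06353,+0.98435,-0.16438)
r₃ = r₁×r₂ = (-0.40025,+0.17601,+0.89934); SVD([r₁ r₂ r₃]) → R = UVᵀ:
  R  [+0.91420 +0.06353 -0.40025]
  R  [+0.00865 +0.98435 +0.17601]
  R  [+0.40517 -0.16438 +0.89934]
t = (+0.34093, -0.08155, +0.73309) m
tr R = 2.797893; θ = arccos((tr R − 1)/2) = 0.453438 rad = 25.980°
axis k = ((R−Rᵀ)₃₂, (R−Rᵀ)₁₃, (R−Rᵀ)₂₁) / (2 sinθ) = (-0.388520, -0.919309, -0.062638)
rvec = θ·k = (-0.176170, -0.416849, -0.028402)

rvec=(-0.1762, -0.4168, -0.0284) tvec=(0.3409, -0.0815, 0.7331)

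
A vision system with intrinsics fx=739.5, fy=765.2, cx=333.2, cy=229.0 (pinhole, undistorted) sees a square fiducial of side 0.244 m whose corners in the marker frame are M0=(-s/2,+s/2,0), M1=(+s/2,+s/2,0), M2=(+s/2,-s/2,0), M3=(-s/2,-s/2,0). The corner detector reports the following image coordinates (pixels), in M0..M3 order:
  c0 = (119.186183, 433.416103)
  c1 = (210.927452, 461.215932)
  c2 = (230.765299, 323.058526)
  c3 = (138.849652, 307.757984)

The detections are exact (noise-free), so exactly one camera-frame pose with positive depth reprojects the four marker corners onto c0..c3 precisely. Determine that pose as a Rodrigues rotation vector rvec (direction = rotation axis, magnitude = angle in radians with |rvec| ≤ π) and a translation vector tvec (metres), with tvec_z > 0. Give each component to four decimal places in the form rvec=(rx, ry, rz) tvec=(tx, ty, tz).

rvec=(-0.1401, 0.5623, 0.1013) tvec=(-0.3094, 0.2822, 1.4274)

Intrinsics K: fx=739.5, fy=765.2, cx=333.2, cy=229.0
Marker side s = 0.244 m; corners in marker frame (Z=0):
  M0 = (-0.1220, +0.1220, 0)
  M1 = (+0.1220, +0.1220, 0)
  M2 = (+0.1220, -0.1220, 0)
  M3 = (-0.1220, -0.1220, 0)
Detected image corners:
  c0 = (119.186183, 433.416103) px
  c1 = (210.927452, 461.215932) px
  c2 = (230.765299, 323.058526) px
  c3 = (138.849652, 307.757984) px
Planar DLT: solve 8×8 A·h = b for H (H[2,2]=1):
  H  [+310.50540 -93.72933 +172.91190]
  H  [-55.45177 +511.52375 +380.27856]
  H  [-0.37640 -0.07317 +1.00000]
B = K⁻¹H; ‖b₁‖=0.700554, ‖b₂‖=0.700554; λ = 2/(‖b₁‖+‖b₂‖) = 1.427441, sign → tz>0 ⇒ λ=+1.427441
r₁ = λ·B[:,0] = (+0.84145,+0.05735,-0.53728); r₂ = λ·B[:,1] = (-0.13386,+0.98548,-0.10445)
r₃ = r₁×r₂ = (+0.52349,+0.15981,+0.83691); SVD([r₁ r₂ r₃]) → R = UVᵀ:
  R  [+0.84145 -0.13386 +0.52349]
  R  [+0.05735 +0.98548 +0.15981]
  R  [-0.53728 -0.10445 +0.83691]
t = (-0.30940, +0.28220, +1.42744) m
tr R = 2.663837; θ = arccos((tr R − 1)/2) = 0.588240 rad = 33.704°
axis k = ((R−Rᵀ)₃₂, (R−Rᵀ)₁₃, (R−Rᵀ)₂₁) / (2 sinθ) = (-0.238118, +0.955832, +0.172293)
rvec = θ·k = (-0.140071, +0.562258, +0.101350)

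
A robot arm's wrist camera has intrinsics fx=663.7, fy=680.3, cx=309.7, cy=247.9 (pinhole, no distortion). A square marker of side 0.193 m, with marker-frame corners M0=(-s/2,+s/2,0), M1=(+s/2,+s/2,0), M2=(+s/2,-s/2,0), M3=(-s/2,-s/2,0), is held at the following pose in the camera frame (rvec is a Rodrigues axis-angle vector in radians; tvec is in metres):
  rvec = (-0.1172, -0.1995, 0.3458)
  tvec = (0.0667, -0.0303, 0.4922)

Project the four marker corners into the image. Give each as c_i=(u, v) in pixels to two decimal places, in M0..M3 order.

Intrinsics K: fx=663.7, fy=680.3, cx=309.7, cy=247.9
Marker side s = 0.193 m; corners in marker frame (Z=0):
  M0 = (-0.0965, +0.0965, 0)
  M1 = (+0.0965, +0.0965, 0)
  M2 = (+0.0965, -0.0965, 0)
  M3 = (-0.0965, -0.0965, 0)
rvec = (-0.1172, -0.1995, 0.3458), |rvec| = θ = 0.41607 rad = 23.839°
Rodrigues: sinθ=0.40417, 1−cosθ=0.08532; R = I + sinθ·[k]× + (1−cosθ)·[k]×²:
    [+0.92145 -0.32439 -0.21377]
    [+0.34743 +0.93430 +0.07985]
    [+0.17382 -0.14785 +0.97362]
t = (0.0667, -0.0303, 0.4922) m
M0: Pc = R·M0+t = (-0.05352, +0.02633, +0.46116); u = 663.7·(-0.05352)/0.46116 + 309.7 = 232.6689, v = 680.3·(+0.02633)/0.46116 + 247.9 = 286.7459
M1: Pc = R·M1+t = (+0.12432, +0.09339, +0.49471); u = 663.7·(+0.12432)/0.49471 + 309.7 = 476.4842, v = 680.3·(+0.09339)/0.49471 + 247.9 = 376.3220
M2: Pc = R·M2+t = (+0.18692, -0.08693, +0.52324); u = 663.7·(+0.18692)/0.52324 + 309.7 = 546.8014, v = 680.3·(-0.08693)/0.52324 + 247.9 = 134.8730
M3: Pc = R·M3+t = (+0.00908, -0.15399, +0.48969); u = 663.7·(+0.00908)/0.48969 + 309.7 = 322.0104, v = 680.3·(-0.15399)/0.48969 + 247.9 = 33.9756

c0=(232.67, 286.75) c1=(476.48, 376.32) c2=(546.80, 134.87) c3=(322.01, 33.98)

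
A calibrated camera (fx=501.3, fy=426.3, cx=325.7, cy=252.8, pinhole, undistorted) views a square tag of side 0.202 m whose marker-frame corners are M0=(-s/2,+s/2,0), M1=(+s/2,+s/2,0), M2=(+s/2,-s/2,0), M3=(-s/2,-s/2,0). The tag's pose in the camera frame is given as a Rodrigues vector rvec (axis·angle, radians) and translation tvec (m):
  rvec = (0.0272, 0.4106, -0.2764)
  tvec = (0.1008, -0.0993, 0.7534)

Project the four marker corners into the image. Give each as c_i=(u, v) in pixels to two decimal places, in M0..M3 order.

c0=(350.59, 265.81) c1=(478.87, 235.78) c2=(439.33, 120.24) c3=(316.00, 161.68)

Intrinsics K: fx=501.3, fy=426.3, cx=325.7, cy=252.8
Marker side s = 0.202 m; corners in marker frame (Z=0):
  M0 = (-0.1010, +0.1010, 0)
  M1 = (+0.1010, +0.1010, 0)
  M2 = (+0.1010, -0.1010, 0)
  M3 = (-0.1010, -0.1010, 0)
rvec = (0.0272, 0.4106, -0.2764), |rvec| = θ = 0.49571 rad = 28.402°
Rodrigues: sinθ=0.47566, 1−cosθ=0.12037; R = I + sinθ·[k]× + (1−cosθ)·[k]×²:
    [+0.87999 +0.27069 +0.39031]
    [-0.25975 +0.96221 -0.08169]
    [-0.39767 -0.02949 +0.91705]
t = (0.1008, -0.0993, 0.7534) m
M0: Pc = R·M0+t = (+0.03926, +0.02412, +0.79059); u = 501.3·(+0.03926)/0.79059 + 325.7 = 350.5944, v = 426.3·(+0.02412)/0.79059 + 252.8 = 265.8050
M1: Pc = R·M1+t = (+0.21702, -0.02835, +0.71026); u = 501.3·(+0.21702)/0.71026 + 325.7 = 478.8723, v = 426.3·(-0.02835)/0.71026 + 252.8 = 235.7837
M2: Pc = R·M2+t = (+0.16234, -0.22272, +0.71621); u = 501.3·(+0.16234)/0.71621 + 325.7 = 439.3265, v = 426.3·(-0.22272)/0.71621 + 252.8 = 120.2352
M3: Pc = R·M3+t = (-0.01542, -0.17025, +0.79654); u = 501.3·(-0.01542)/0.79654 + 325.7 = 315.9962, v = 426.3·(-0.17025)/0.79654 + 252.8 = 161.6848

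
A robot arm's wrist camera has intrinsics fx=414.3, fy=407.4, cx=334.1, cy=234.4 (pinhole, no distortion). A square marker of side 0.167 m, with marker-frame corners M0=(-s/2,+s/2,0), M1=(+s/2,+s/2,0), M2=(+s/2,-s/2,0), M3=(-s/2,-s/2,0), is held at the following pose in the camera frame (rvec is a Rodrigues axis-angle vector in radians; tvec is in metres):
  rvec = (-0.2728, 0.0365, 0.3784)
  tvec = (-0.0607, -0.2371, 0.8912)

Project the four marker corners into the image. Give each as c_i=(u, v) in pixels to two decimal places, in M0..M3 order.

c0=(254.20, 144.94) c1=(327.38, 171.84) c2=(355.94, 107.68) c3=(285.72, 83.03)

Intrinsics K: fx=414.3, fy=407.4, cx=334.1, cy=234.4
Marker side s = 0.167 m; corners in marker frame (Z=0):
  M0 = (-0.0835, +0.0835, 0)
  M1 = (+0.0835, +0.0835, 0)
  M2 = (+0.0835, -0.0835, 0)
  M3 = (-0.0835, -0.0835, 0)
rvec = (-0.2728, 0.0365, 0.3784), |rvec| = θ = 0.46791 rad = 26.809°
Rodrigues: sinθ=0.45102, 1−cosθ=0.10749; R = I + sinθ·[k]× + (1−cosθ)·[k]×²:
    [+0.92905 -0.36963 -0.01550]
    [+0.35985 +0.89317 +0.26973]
    [-0.08586 -0.25617 +0.96281]
t = (-0.0607, -0.2371, 0.8912) m
M0: Pc = R·M0+t = (-0.16914, -0.19257, +0.87698); u = 414.3·(-0.16914)/0.87698 + 334.1 = 254.1954, v = 407.4·(-0.19257)/0.87698 + 234.4 = 144.9425
M1: Pc = R·M1+t = (-0.01399, -0.13247, +0.86264); u = 414.3·(-0.01399)/0.86264 + 334.1 = 327.3817, v = 407.4·(-0.13247)/0.86264 + 234.4 = 171.8370
M2: Pc = R·M2+t = (+0.04774, -0.28163, +0.90542); u = 414.3·(+0.04774)/0.90542 + 334.1 = 355.9447, v = 407.4·(-0.28163)/0.90542 + 234.4 = 107.6780
M3: Pc = R·M3+t = (-0.10741, -0.34173, +0.91976); u = 414.3·(-0.10741)/0.91976 + 334.1 = 285.7172, v = 407.4·(-0.34173)/0.91976 + 234.4 = 83.0347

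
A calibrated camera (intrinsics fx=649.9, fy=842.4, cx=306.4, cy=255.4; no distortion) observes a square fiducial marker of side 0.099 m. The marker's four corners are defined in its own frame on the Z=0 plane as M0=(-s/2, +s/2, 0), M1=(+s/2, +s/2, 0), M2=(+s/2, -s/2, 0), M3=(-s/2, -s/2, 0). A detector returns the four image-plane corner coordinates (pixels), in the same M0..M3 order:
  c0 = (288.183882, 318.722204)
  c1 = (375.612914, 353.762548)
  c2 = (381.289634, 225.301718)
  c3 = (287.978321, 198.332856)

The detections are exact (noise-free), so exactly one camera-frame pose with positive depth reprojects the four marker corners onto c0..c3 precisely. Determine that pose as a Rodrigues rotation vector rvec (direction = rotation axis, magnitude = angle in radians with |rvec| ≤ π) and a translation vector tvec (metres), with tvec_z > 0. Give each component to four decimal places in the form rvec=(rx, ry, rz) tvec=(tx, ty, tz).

rvec=(0.3847, 0.5653, 0.1230) tvec=(0.0236, 0.0145, 0.6128)

Intrinsics K: fx=649.9, fy=842.4, cx=306.4, cy=255.4
Marker side s = 0.099 m; corners in marker frame (Z=0):
  M0 = (-0.0495, +0.0495, 0)
  M1 = (+0.0495, +0.0495, 0)
  M2 = (+0.0495, -0.0495, 0)
  M3 = (-0.0495, -0.0495, 0)
Detected image corners:
  c0 = (288.183882, 318.722204) px
  c1 = (375.612914, 353.762548) px
  c2 = (381.289634, 225.301718) px
  c3 = (287.978321, 198.332856) px
Planar DLT: solve 8×8 A·h = b for H (H[2,2]=1):
  H  [+640.96845 +184.47942 +331.40503]
  H  [+91.68055 +1428.60542 +275.35495]
  H  [-0.81296 +0.63288 +1.00000]
B = K⁻¹H; ‖b₁‖=1.631795, ‖b₂‖=1.631795; λ = 2/(‖b₁‖+‖b₂‖) = 0.612822, sign → tz>0 ⇒ λ=+0.612822
r₁ = λ·B[:,0] = (+0.83928,+0.21774,-0.49820); r₂ = λ·B[:,1] = (-0.00890,+0.92168,+0.38784)
r₃ = r₁×r₂ = (+0.54363,-0.32107,+0.77549); SVD([r₁ r₂ r₃]) → R = UVᵀ:
  R  [+0.83928 -0.00890 +0.54363]
  R  [+0.21774 +0.92168 -0.32107]
  R  [-0.49820 +0.38784 +0.77549]
t = (+0.02358, +0.01452, +0.61282) m
tr R = 2.536449; θ = arccos((tr R − 1)/2) = 0.694733 rad = 39.805°
axis k = ((R−Rᵀ)₃₂, (R−Rᵀ)₁₃, (R−Rᵀ)₂₁) / (2 sinθ) = (+0.553683, +0.813697, +0.177008)
rvec = θ·k = (+0.384662, +0.565302, +0.122974)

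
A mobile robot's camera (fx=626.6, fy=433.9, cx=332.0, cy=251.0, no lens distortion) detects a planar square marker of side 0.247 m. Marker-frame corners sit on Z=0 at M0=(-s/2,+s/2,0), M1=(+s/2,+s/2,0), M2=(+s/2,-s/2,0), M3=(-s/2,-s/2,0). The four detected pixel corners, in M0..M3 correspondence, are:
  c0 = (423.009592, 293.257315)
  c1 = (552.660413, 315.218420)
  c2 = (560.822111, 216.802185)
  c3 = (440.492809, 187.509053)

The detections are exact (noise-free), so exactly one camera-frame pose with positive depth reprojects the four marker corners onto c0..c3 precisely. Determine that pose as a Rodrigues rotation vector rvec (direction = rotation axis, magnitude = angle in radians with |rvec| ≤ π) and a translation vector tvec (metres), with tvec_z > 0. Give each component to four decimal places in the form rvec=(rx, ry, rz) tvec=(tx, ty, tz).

Intrinsics K: fx=626.6, fy=433.9, cx=332.0, cy=251.0
Marker side s = 0.247 m; corners in marker frame (Z=0):
  M0 = (-0.1235, +0.1235, 0)
  M1 = (+0.1235, +0.1235, 0)
  M2 = (+0.1235, -0.1235, 0)
  M3 = (-0.1235, -0.1235, 0)
Detected image corners:
  c0 = (423.009592, 293.257315) px
  c1 = (552.660413, 315.218420) px
  c2 = (560.822111, 216.802185) px
  c3 = (440.492809, 187.509053) px
Planar DLT: solve 8×8 A·h = b for H (H[2,2]=1):
  H  [+682.04978 -182.18982 +497.21460]
  H  [+194.72804 +345.46727 +252.09013]
  H  [+0.35738 -0.26527 +1.00000]
B = K⁻¹H; ‖b₁‖=0.997374, ‖b₂‖=0.997374; λ = 2/(‖b₁‖+‖b₂‖) = 1.002633, sign → tz>0 ⇒ λ=+1.002633
r₁ = λ·B[:,0] = (+0.90150,+0.24269,+0.35832); r₂ = λ·B[:,1] = (-0.15060,+0.95214,-0.26597)
r₃ = r₁×r₂ = (-0.40572,+0.18581,+0.89491); SVD([r₁ r₂ r₃]) → R = UVᵀ:
  R  [+0.90150 -0.15060 -0.40572]
  R  [+0.24269 +0.95214 +0.18581]
  R  [+0.35832 -0.26597 +0.89491]
t = (+0.26436, +0.00252, +1.00263) m
tr R = 2.748557; θ = arccos((tr R − 1)/2) = 0.506849 rad = 29.040°
axis k = ((R−Rᵀ)₃₂, (R−Rᵀ)₁₃, (R−Rᵀ)₂₁) / (2 sinθ) = (-0.465345, -0.786989, +0.405096)
rvec = θ·k = (-0.235860, -0.398884, +0.205323)

rvec=(-0.2359, -0.3989, 0.2053) tvec=(0.2644, 0.0025, 1.0026)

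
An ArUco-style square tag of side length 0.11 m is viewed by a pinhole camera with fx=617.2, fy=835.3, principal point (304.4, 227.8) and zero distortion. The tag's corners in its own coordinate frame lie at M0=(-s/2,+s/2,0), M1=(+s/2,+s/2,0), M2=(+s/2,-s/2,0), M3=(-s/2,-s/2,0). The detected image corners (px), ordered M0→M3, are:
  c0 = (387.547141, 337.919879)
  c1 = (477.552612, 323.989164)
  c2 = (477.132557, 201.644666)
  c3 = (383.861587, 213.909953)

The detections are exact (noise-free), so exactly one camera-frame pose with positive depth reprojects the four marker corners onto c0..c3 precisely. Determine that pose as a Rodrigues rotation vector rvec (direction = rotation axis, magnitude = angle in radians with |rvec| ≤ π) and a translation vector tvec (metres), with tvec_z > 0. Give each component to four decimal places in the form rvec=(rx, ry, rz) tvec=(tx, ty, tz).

Intrinsics K: fx=617.2, fy=835.3, cx=304.4, cy=227.8
Marker side s = 0.11 m; corners in marker frame (Z=0):
  M0 = (-0.0550, +0.0550, 0)
  M1 = (+0.0550, +0.0550, 0)
  M2 = (+0.0550, -0.0550, 0)
  M3 = (-0.0550, -0.0550, 0)
Detected image corners:
  c0 = (387.547141, 337.919879) px
  c1 = (477.552612, 323.989164) px
  c2 = (477.132557, 201.644666) px
  c3 = (383.861587, 213.909953) px
Planar DLT: solve 8×8 A·h = b for H (H[2,2]=1):
  H  [+900.55703 +156.80890 +431.93718]
  H  [-76.91901 +1206.04173 +270.39480]
  H  [+0.15699 +0.32043 +1.00000]
B = K⁻¹H; ‖b₁‖=1.397093, ‖b₂‖=1.397093; λ = 2/(‖b₁‖+‖b₂‖) = 0.715772, sign → tz>0 ⇒ λ=+0.715772
r₁ = λ·B[:,0] = (+0.98896,-0.09656,+0.11237); r₂ = λ·B[:,1] = (+0.06873,+0.97091,+0.22936)
r₃ = r₁×r₂ = (-0.13124,-0.21910,+0.96683); SVD([r₁ r₂ r₃]) → R = UVᵀ:
  R  [+0.98896 +0.06873 -0.13124]
  R  [-0.09656 +0.97091 -0.21910]
  R  [+0.11237 +0.22936 +0.96683]
t = (+0.14791, +0.03650, +0.71577) m
tr R = 2.926711; θ = arccos((tr R − 1)/2) = 0.271554 rad = 15.559°
axis k = ((R−Rᵀ)₃₂, (R−Rᵀ)₁₃, (R−Rᵀ)₂₁) / (2 sinθ) = (+0.835970, -0.454113, -0.308116)
rvec = θ·k = (+0.227011, -0.123316, -0.083670)

rvec=(0.2270, -0.1233, -0.0837) tvec=(0.1479, 0.0365, 0.7158)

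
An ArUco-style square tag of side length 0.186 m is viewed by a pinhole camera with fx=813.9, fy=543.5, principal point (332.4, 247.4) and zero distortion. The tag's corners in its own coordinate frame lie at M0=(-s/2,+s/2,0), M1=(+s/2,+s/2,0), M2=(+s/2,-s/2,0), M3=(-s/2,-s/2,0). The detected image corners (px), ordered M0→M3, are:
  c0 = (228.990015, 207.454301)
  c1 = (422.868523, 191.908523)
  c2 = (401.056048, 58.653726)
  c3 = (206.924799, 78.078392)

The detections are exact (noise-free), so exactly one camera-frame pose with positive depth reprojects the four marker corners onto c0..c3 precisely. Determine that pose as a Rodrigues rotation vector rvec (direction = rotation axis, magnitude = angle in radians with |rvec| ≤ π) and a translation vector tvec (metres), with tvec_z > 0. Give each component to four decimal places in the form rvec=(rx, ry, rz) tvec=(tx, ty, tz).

rvec=(0.0255, 0.1186, -0.1099) tvec=(-0.0178, -0.1598, 0.7681)

Intrinsics K: fx=813.9, fy=543.5, cx=332.4, cy=247.4
Marker side s = 0.186 m; corners in marker frame (Z=0):
  M0 = (-0.0930, +0.0930, 0)
  M1 = (+0.0930, +0.0930, 0)
  M2 = (+0.0930, -0.0930, 0)
  M3 = (-0.0930, -0.0930, 0)
Detected image corners:
  c0 = (228.990015, 207.454301) px
  c1 = (422.868523, 191.908523) px
  c2 = (401.056048, 58.653726) px
  c3 = (206.924799, 78.078392) px
Planar DLT: solve 8×8 A·h = b for H (H[2,2]=1):
  H  [+994.04792 +125.70631 +313.58181]
  H  [-114.82820 +709.14170 +134.30036]
  H  [-0.15554 +0.02459 +1.00000]
B = K⁻¹H; ‖b₁‖=1.301842, ‖b₂‖=1.301842; λ = 2/(‖b₁‖+‖b₂‖) = 0.768143, sign → tz>0 ⇒ λ=+0.768143
r₁ = λ·B[:,0] = (+0.98696,-0.10791,-0.11947); r₂ = λ·B[:,1] = (+0.11092,+0.99365,+0.01889)
r₃ = r₁×r₂ = (+0.11668,-0.03190,+0.99266); SVD([r₁ r₂ r₃]) → R = UVᵀ:
  R  [+0.98696 +0.11092 +0.11668]
  R  [-0.10791 +0.99365 -0.03190]
  R  [-0.11947 +0.01889 +0.99266]
t = (-0.01776, -0.15985, +0.76814) m
tr R = 2.973263; θ = arccos((tr R − 1)/2) = 0.163697 rad = 9.379°
axis k = ((R−Rᵀ)₃₂, (R−Rᵀ)₁₃, (R−Rᵀ)₂₁) / (2 sinθ) = (+0.155821, +0.724535, -0.671394)
rvec = θ·k = (+0.025507, +0.118604, -0.109905)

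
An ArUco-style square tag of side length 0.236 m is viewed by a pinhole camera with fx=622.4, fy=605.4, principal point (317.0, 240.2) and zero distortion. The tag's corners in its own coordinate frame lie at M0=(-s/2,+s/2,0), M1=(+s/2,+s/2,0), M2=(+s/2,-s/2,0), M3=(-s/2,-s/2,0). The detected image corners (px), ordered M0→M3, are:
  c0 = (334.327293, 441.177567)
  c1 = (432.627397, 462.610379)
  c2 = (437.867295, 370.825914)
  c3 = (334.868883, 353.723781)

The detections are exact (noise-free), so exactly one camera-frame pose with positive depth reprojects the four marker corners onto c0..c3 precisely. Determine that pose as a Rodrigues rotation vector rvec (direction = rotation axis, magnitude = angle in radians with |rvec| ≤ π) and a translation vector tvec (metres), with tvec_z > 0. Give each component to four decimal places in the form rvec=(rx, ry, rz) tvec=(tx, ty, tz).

Intrinsics K: fx=622.4, fy=605.4, cx=317.0, cy=240.2
Marker side s = 0.236 m; corners in marker frame (Z=0):
  M0 = (-0.1180, +0.1180, 0)
  M1 = (+0.1180, +0.1180, 0)
  M2 = (+0.1180, -0.1180, 0)
  M3 = (-0.1180, -0.1180, 0)
Detected image corners:
  c0 = (334.327293, 441.177567) px
  c1 = (432.627397, 462.610379) px
  c2 = (437.867295, 370.825914) px
  c3 = (334.868883, 353.723781) px
Planar DLT: solve 8×8 A·h = b for H (H[2,2]=1):
  H  [+331.65478 +61.45914 +383.43075]
  H  [-18.19935 +457.12243 +407.81356]
  H  [-0.24577 +0.19074 +1.00000]
B = K⁻¹H; ‖b₁‖=0.705666, ‖b₂‖=0.705666; λ = 2/(‖b₁‖+‖b₂‖) = 1.417101, sign → tz>0 ⇒ λ=+1.417101
r₁ = λ·B[:,0] = (+0.93251,+0.09558,-0.34828); r₂ = λ·B[:,1] = (+0.00227,+0.96277,+0.27030)
r₃ = r₁×r₂ = (+0.36115,-0.25284,+0.89758); SVD([r₁ r₂ r₃]) → R = UVᵀ:
  R  [+0.93251 +0.00227 +0.36115]
  R  [+0.09558 +0.96277 -0.25284]
  R  [-0.34828 +0.27030 +0.89758]
t = (+0.15125, +0.39234, +1.41710) m
tr R = 2.792858; θ = arccos((tr R − 1)/2) = 0.459151 rad = 26.307°
axis k = ((R−Rᵀ)₃₂, (R−Rᵀ)₁₃, (R−Rᵀ)₂₁) / (2 sinθ) = (+0.590197, +0.800364, +0.105279)
rvec = θ·k = (+0.270990, +0.367488, +0.048339)

rvec=(0.2710, 0.3675, 0.0483) tvec=(0.1513, 0.3923, 1.4171)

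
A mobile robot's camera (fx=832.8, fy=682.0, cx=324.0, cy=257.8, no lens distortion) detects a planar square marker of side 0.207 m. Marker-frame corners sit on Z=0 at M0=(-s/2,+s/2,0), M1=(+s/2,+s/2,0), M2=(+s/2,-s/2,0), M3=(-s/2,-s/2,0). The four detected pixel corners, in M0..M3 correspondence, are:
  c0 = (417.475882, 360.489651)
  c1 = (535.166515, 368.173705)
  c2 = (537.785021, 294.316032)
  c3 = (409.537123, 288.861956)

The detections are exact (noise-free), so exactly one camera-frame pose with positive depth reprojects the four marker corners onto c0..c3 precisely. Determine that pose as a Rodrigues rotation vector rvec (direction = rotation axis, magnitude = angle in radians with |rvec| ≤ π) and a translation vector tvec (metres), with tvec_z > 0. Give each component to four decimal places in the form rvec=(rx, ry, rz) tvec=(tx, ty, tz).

rvec=(0.6552, 0.2708, -0.0497) tvec=(0.2557, 0.1493, 1.4208)

Intrinsics K: fx=832.8, fy=682.0, cx=324.0, cy=257.8
Marker side s = 0.207 m; corners in marker frame (Z=0):
  M0 = (-0.1035, +0.1035, 0)
  M1 = (+0.1035, +0.1035, 0)
  M2 = (+0.1035, -0.1035, 0)
  M3 = (-0.1035, -0.1035, 0)
Detected image corners:
  c0 = (417.475882, 360.489651) px
  c1 = (535.166515, 368.173705) px
  c2 = (537.785021, 294.316032) px
  c3 = (409.537123, 288.861956) px
Planar DLT: solve 8×8 A·h = b for H (H[2,2]=1):
  H  [+504.64241 +212.25354 +473.86570]
  H  [-29.00382 +488.65021 +329.47357]
  H  [-0.18591 +0.41877 +1.00000]
B = K⁻¹H; ‖b₁‖=0.703852, ‖b₂‖=0.703852; λ = 2/(‖b₁‖+‖b₂‖) = 1.420753, sign → tz>0 ⇒ λ=+1.420753
r₁ = λ·B[:,0] = (+0.96368,+0.03942,-0.26414); r₂ = λ·B[:,1] = (+0.13063,+0.79306,+0.59497)
r₃ = r₁×r₂ = (+0.23293,-0.60786,+0.75911); SVD([r₁ r₂ r₃]) → R = UVᵀ:
  R  [+0.96368 +0.13063 +0.23293]
  R  [+0.03942 +0.79306 -0.60786]
  R  [-0.26414 +0.59497 +0.75911]
t = (+0.25567, +0.14931, +1.42075) m
tr R = 2.515849; θ = arccos((tr R − 1)/2) = 0.710670 rad = 40.718°
axis k = ((R−Rᵀ)₃₂, (R−Rᵀ)₁₃, (R−Rᵀ)₂₁) / (2 sinθ) = (+0.921934, +0.380987, -0.069908)
rvec = θ·k = (+0.655191, +0.270756, -0.049682)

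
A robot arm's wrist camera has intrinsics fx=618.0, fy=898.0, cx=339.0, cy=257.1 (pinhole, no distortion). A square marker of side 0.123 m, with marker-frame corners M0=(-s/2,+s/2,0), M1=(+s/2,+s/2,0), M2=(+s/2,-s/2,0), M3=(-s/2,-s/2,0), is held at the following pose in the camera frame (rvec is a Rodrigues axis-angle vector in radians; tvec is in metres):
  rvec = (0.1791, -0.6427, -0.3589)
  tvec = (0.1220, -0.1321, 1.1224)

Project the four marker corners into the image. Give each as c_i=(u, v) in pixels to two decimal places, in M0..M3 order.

Intrinsics K: fx=618.0, fy=898.0, cx=339.0, cy=257.1
Marker side s = 0.123 m; corners in marker frame (Z=0):
  M0 = (-0.0615, +0.0615, 0)
  M1 = (+0.0615, +0.0615, 0)
  M2 = (+0.0615, -0.0615, 0)
  M3 = (-0.0615, -0.0615, 0)
rvec = (0.1791, -0.6427, -0.3589), |rvec| = θ = 0.75759 rad = 43.407°
Rodrigues: sinθ=0.68718, 1−cosθ=0.27351; R = I + sinθ·[k]× + (1−cosθ)·[k]×²:
    [+0.74178 +0.27069 -0.61359]
    [-0.38039 +0.92333 -0.05253]
    [+0.55233 +0.27237 +0.78787]
t = (0.1220, -0.1321, 1.1224) m
M0: Pc = R·M0+t = (+0.09303, -0.05192, +1.10518); u = 618.0·(+0.09303)/1.10518 + 339.0 = 391.0197, v = 898.0·(-0.05192)/1.10518 + 257.1 = 214.9124
M1: Pc = R·M1+t = (+0.18427, -0.09871, +1.17312); u = 618.0·(+0.18427)/1.17312 + 339.0 = 436.0717, v = 898.0·(-0.09871)/1.17312 + 257.1 = 181.5400
M2: Pc = R·M2+t = (+0.15097, -0.21228, +1.13962); u = 618.0·(+0.15097)/1.13962 + 339.0 = 420.8702, v = 898.0·(-0.21228)/1.13962 + 257.1 = 89.8275
M3: Pc = R·M3+t = (+0.05973, -0.16549, +1.07168); u = 618.0·(+0.05973)/1.07168 + 339.0 = 373.4462, v = 898.0·(-0.16549)/1.07168 + 257.1 = 118.4294

c0=(391.02, 214.91) c1=(436.07, 181.54) c2=(420.87, 89.83) c3=(373.45, 118.43)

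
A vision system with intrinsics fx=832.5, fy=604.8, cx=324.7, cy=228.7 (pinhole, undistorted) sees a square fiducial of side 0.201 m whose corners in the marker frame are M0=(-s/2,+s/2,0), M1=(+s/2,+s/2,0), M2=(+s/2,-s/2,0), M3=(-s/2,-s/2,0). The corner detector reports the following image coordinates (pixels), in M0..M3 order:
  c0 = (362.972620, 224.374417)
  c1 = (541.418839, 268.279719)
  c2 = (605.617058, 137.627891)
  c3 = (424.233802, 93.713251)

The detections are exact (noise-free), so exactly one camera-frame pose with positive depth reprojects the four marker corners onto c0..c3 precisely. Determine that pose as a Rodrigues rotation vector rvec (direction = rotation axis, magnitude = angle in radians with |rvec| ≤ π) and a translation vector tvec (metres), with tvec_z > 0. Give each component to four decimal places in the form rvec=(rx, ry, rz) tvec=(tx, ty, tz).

Intrinsics K: fx=832.5, fy=604.8, cx=324.7, cy=228.7
Marker side s = 0.201 m; corners in marker frame (Z=0):
  M0 = (-0.1005, +0.1005, 0)
  M1 = (+0.1005, +0.1005, 0)
  M2 = (+0.1005, -0.1005, 0)
  M3 = (-0.1005, -0.1005, 0)
Detected image corners:
  c0 = (362.972620, 224.374417) px
  c1 = (541.418839, 268.279719) px
  c2 = (605.617058, 137.627891) px
  c3 = (424.233802, 93.713251) px
Planar DLT: solve 8×8 A·h = b for H (H[2,2]=1):
  H  [+883.38434 -276.86260 +483.11307]
  H  [+214.09286 +663.21080 +181.42364]
  H  [-0.02411 +0.07281 +1.00000]
B = K⁻¹H; ‖b₁‖=1.130689, ‖b₂‖=1.130689; λ = 2/(‖b₁‖+‖b₂‖) = 0.884416, sign → tz>0 ⇒ λ=+0.884416
r₁ = λ·B[:,0] = (+0.94679,+0.32114,-0.02133); r₂ = λ·B[:,1] = (-0.31924,+0.94548,+0.06439)
r₃ = r₁×r₂ = (+0.04084,-0.05416,+0.99770); SVD([r₁ r₂ r₃]) → R = UVᵀ:
  R  [+0.94679 -0.31924 +0.04084]
  R  [+0.32114 +0.94548 -0.05416]
  R  [-0.02133 +0.06439 +0.99770]
t = (+0.16829, -0.06913, +0.88442) m
tr R = 2.889971; θ = arccos((tr R − 1)/2) = 0.333246 rad = 19.094°
axis k = ((R−Rᵀ)₃₂, (R−Rᵀ)₁₃, (R−Rᵀ)₂₁) / (2 sinθ) = (+0.181212, +0.095028, +0.978842)
rvec = θ·k = (+0.060388, +0.031668, +0.326195)

rvec=(0.0604, 0.0317, 0.3262) tvec=(0.1683, -0.0691, 0.8844)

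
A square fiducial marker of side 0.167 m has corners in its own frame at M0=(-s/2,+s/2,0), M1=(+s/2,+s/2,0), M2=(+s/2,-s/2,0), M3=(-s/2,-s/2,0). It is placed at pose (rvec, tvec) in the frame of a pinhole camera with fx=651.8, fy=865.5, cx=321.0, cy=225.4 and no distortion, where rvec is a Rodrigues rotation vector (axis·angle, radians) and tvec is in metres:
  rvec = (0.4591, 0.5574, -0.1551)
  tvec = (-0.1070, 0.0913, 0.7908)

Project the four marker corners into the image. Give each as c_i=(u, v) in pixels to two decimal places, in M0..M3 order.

c0=(204.45, 392.03) c1=(308.55, 407.89) c2=(267.27, 244.27) c3=(159.66, 245.59)

Intrinsics K: fx=651.8, fy=865.5, cx=321.0, cy=225.4
Marker side s = 0.167 m; corners in marker frame (Z=0):
  M0 = (-0.0835, +0.0835, 0)
  M1 = (+0.0835, +0.0835, 0)
  M2 = (+0.0835, -0.0835, 0)
  M3 = (-0.0835, -0.0835, 0)
rvec = (0.4591, 0.5574, -0.1551), |rvec| = θ = 0.73860 rad = 42.318°
Rodrigues: sinθ=0.67325, 1−cosθ=0.26059; R = I + sinθ·[k]× + (1−cosθ)·[k]×²:
    [+0.84010 +0.26362 +0.47407]
    [-0.01914 +0.88783 -0.45978]
    [-0.54210 +0.37719 +0.75091]
t = (-0.1070, 0.0913, 0.7908) m
M0: Pc = R·M0+t = (-0.15514, +0.16703, +0.86756); u = 651.8·(-0.15514)/0.86756 + 321.0 = 204.4459, v = 865.5·(+0.16703)/0.86756 + 225.4 = 392.0350
M1: Pc = R·M1+t = (-0.01484, +0.16384, +0.77703); u = 651.8·(-0.01484)/0.77703 + 321.0 = 308.5518, v = 865.5·(+0.16384)/0.77703 + 225.4 = 407.8893
M2: Pc = R·M2+t = (-0.05886, +0.01557, +0.71404); u = 651.8·(-0.05886)/0.71404 + 321.0 = 267.2669, v = 865.5·(+0.01557)/0.71404 + 225.4 = 244.2707
M3: Pc = R·M3+t = (-0.19916, +0.01876, +0.80457); u = 651.8·(-0.19916)/0.80457 + 321.0 = 159.6561, v = 865.5·(+0.01876)/0.80457 + 225.4 = 245.5855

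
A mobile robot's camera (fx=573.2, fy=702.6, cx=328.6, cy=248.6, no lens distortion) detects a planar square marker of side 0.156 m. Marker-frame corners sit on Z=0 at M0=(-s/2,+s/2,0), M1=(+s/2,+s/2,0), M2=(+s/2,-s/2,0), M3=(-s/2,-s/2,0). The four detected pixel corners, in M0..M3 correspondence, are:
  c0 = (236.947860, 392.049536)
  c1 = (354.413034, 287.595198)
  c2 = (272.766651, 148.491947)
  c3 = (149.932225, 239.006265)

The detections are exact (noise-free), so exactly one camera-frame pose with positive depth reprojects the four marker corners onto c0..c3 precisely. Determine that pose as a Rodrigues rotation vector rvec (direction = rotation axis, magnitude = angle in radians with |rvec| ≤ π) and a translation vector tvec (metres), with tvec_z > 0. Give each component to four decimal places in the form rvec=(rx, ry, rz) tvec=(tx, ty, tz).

Intrinsics K: fx=573.2, fy=702.6, cx=328.6, cy=248.6
Marker side s = 0.156 m; corners in marker frame (Z=0):
  M0 = (-0.0780, +0.0780, 0)
  M1 = (+0.0780, +0.0780, 0)
  M2 = (+0.0780, -0.0780, 0)
  M3 = (-0.0780, -0.0780, 0)
Detected image corners:
  c0 = (236.947860, 392.049536) px
  c1 = (354.413034, 287.595198) px
  c2 = (272.766651, 148.491947) px
  c3 = (149.932225, 239.006265) px
Planar DLT: solve 8×8 A·h = b for H (H[2,2]=1):
  H  [+908.94164 +515.17678 +255.75704]
  H  [-478.68403 +908.49730 +264.15246]
  H  [+0.54679 -0.09732 +1.00000]
B = K⁻¹H; ‖b₁‖=1.637952, ‖b₂‖=1.637952; λ = 2/(‖b₁‖+‖b₂‖) = 0.610519, sign → tz>0 ⇒ λ=+0.610519
r₁ = λ·B[:,0] = (+0.77675,-0.53407,+0.33383); r₂ = λ·B[:,1] = (+0.58278,+0.81045,-0.05942)
r₃ = r₁×r₂ = (-0.23882,+0.24070,+0.94076); SVD([r₁ r₂ r₃]) → R = UVᵀ:
  R  [+0.77675 +0.58278 -0.23882]
  R  [-0.53407 +0.81045 +0.24070]
  R  [+0.33383 -0.05942 +0.94076]
t = (-0.07759, +0.01351, +0.61052) m
tr R = 2.527960; θ = arccos((tr R − 1)/2) = 0.701337 rad = 40.184°
axis k = ((R−Rᵀ)₃₂, (R−Rᵀ)₁₃, (R−Rᵀ)₂₁) / (2 sinθ) = (-0.232562, -0.443746, -0.865450)
rvec = θ·k = (-0.163104, -0.311216, -0.606973)

rvec=(-0.1631, -0.3112, -0.6070) tvec=(-0.0776, 0.0135, 0.6105)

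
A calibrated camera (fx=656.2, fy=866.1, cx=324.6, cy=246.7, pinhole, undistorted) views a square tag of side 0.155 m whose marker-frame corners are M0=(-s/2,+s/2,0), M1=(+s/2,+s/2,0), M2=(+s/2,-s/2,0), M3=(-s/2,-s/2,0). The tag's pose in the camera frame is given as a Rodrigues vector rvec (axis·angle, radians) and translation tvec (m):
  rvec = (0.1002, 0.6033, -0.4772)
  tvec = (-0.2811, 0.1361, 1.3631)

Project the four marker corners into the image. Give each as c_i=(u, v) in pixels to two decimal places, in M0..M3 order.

c0=(183.78, 392.34) c1=(229.93, 361.05) c2=(195.11, 270.41) c3=(151.37, 307.19)

Intrinsics K: fx=656.2, fy=866.1, cx=324.6, cy=246.7
Marker side s = 0.155 m; corners in marker frame (Z=0):
  M0 = (-0.0775, +0.0775, 0)
  M1 = (+0.0775, +0.0775, 0)
  M2 = (+0.0775, -0.0775, 0)
  M3 = (-0.0775, -0.0775, 0)
rvec = (0.1002, 0.6033, -0.4772), |rvec| = θ = 0.77571 rad = 44.445°
Rodrigues: sinθ=0.70023, 1−cosθ=0.28608; R = I + sinθ·[k]× + (1−cosθ)·[k]×²:
    [+0.71870 +0.45950 +0.52186]
    [-0.40202 +0.88696 -0.22732]
    [-0.56732 -0.04642 +0.82219]
t = (-0.2811, 0.1361, 1.3631) m
M0: Pc = R·M0+t = (-0.30119, +0.23600, +1.40347); u = 656.2·(-0.30119)/1.40347 + 324.6 = 183.7781, v = 866.1·(+0.23600)/1.40347 + 246.7 = 392.3365
M1: Pc = R·M1+t = (-0.18979, +0.17368, +1.31553); u = 656.2·(-0.18979)/1.31553 + 324.6 = 229.9312, v = 866.1·(+0.17368)/1.31553 + 246.7 = 361.0465
M2: Pc = R·M2+t = (-0.26101, +0.03620, +1.32273); u = 656.2·(-0.26101)/1.32273 + 324.6 = 195.1130, v = 866.1·(+0.03620)/1.32273 + 246.7 = 270.4055
M3: Pc = R·M3+t = (-0.37241, +0.09852, +1.41067); u = 656.2·(-0.37241)/1.41067 + 324.6 = 151.3657, v = 866.1·(+0.09852)/1.41067 + 246.7 = 307.1861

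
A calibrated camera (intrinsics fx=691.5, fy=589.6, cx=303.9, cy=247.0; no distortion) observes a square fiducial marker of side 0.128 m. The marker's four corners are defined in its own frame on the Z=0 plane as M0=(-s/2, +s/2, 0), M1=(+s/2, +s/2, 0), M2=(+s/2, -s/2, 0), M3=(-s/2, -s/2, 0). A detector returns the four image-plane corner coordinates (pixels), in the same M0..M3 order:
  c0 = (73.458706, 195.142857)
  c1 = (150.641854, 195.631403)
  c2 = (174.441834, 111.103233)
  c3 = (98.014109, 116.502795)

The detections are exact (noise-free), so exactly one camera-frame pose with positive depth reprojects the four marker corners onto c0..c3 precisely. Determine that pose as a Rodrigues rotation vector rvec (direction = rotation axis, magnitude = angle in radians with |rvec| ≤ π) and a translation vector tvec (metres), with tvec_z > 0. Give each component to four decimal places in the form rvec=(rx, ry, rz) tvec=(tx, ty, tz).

rvec=(-0.2635, 0.5020, 0.1192) tvec=(-0.2242, -0.1352, 0.8567)

Intrinsics K: fx=691.5, fy=589.6, cx=303.9, cy=247.0
Marker side s = 0.128 m; corners in marker frame (Z=0):
  M0 = (-0.0640, +0.0640, 0)
  M1 = (+0.0640, +0.0640, 0)
  M2 = (+0.0640, -0.0640, 0)
  M3 = (-0.0640, -0.0640, 0)
Detected image corners:
  c0 = (73.458706, 195.142857) px
  c1 = (150.641854, 195.631403) px
  c2 = (174.441834, 111.103233) px
  c3 = (98.014109, 116.502795) px
Planar DLT: solve 8×8 A·h = b for H (H[2,2]=1):
  H  [+529.03932 -220.87095 +122.93298]
  H  [-107.92410 +596.83967 +153.96965]
  H  [-0.57157 -0.25677 +1.00000]
B = K⁻¹H; ‖b₁‖=1.167327, ‖b₂‖=1.167327; λ = 2/(‖b₁‖+‖b₂‖) = 0.856658, sign → tz>0 ⇒ λ=+0.856658
r₁ = λ·B[:,0] = (+0.87058,+0.04832,-0.48964); r₂ = λ·B[:,1] = (-0.17696,+0.95932,-0.21996)
r₃ = r₁×r₂ = (+0.45910,+0.27814,+0.84372); SVD([r₁ r₂ r₃]) → R = UVᵀ:
  R  [+0.87058 -0.17696 +0.45910]
  R  [+0.04832 +0.95932 +0.27814]
  R  [-0.48964 -0.21996 +0.84372]
t = (-0.22419, -0.13517, +0.85666) m
tr R = 2.673630; θ = arccos((tr R − 1)/2) = 0.579357 rad = 33.195°
axis k = ((R−Rᵀ)₃₂, (R−Rᵀ)₁₃, (R−Rᵀ)₂₁) / (2 sinθ) = (-0.454898, +0.866453, +0.205734)
rvec = θ·k = (-0.263548, +0.501986, +0.119193)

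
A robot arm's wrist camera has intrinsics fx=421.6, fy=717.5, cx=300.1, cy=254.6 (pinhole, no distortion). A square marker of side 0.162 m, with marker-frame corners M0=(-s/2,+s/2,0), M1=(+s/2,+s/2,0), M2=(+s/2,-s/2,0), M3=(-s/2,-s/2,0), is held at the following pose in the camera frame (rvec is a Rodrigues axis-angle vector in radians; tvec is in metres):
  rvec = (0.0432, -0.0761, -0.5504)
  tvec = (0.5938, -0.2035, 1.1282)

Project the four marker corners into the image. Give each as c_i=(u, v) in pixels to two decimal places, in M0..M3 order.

c0=(512.03, 196.04) c1=(561.19, 143.03) c2=(531.97, 54.32) c3=(482.11, 107.01)

Intrinsics K: fx=421.6, fy=717.5, cx=300.1, cy=254.6
Marker side s = 0.162 m; corners in marker frame (Z=0):
  M0 = (-0.0810, +0.0810, 0)
  M1 = (+0.0810, +0.0810, 0)
  M2 = (+0.0810, -0.0810, 0)
  M3 = (-0.0810, -0.0810, 0)
rvec = (0.0432, -0.0761, -0.5504), |rvec| = θ = 0.55731 rad = 31.932°
Rodrigues: sinθ=0.52891, 1−cosθ=0.15132; R = I + sinθ·[k]× + (1−cosθ)·[k]×²:
    [+0.84959 +0.52075 -0.08381]
    [-0.52395 +0.85150 -0.02059]
    [+0.06064 +0.06140 +0.99627]
t = (0.5938, -0.2035, 1.1282) m
M0: Pc = R·M0+t = (+0.56716, -0.09209, +1.12826); u = 421.6·(+0.56716)/1.12826 + 300.1 = 512.0332, v = 717.5·(-0.09209)/1.12826 + 254.6 = 196.0378
M1: Pc = R·M1+t = (+0.70480, -0.17697, +1.13809); u = 421.6·(+0.70480)/1.13809 + 300.1 = 561.1898, v = 717.5·(-0.17697)/1.13809 + 254.6 = 143.0313
M2: Pc = R·M2+t = (+0.62044, -0.31491, +1.12814); u = 421.6·(+0.62044)/1.12814 + 300.1 = 531.9652, v = 717.5·(-0.31491)/1.12814 + 254.6 = 54.3151
M3: Pc = R·M3+t = (+0.48280, -0.23003, +1.11831); u = 421.6·(+0.48280)/1.11831 + 300.1 = 482.1147, v = 717.5·(-0.23003)/1.11831 + 254.6 = 107.0138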